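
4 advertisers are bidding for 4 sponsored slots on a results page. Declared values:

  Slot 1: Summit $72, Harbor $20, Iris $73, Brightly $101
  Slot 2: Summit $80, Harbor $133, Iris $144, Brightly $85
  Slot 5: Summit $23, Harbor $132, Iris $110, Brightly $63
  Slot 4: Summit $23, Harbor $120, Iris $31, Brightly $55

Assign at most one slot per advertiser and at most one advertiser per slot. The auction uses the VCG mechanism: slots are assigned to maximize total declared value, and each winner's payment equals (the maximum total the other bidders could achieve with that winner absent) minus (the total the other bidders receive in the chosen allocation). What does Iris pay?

Efficient allocation: Summit→Slot 2 ($80), Harbor→Slot 4 ($120), Iris→Slot 5 ($110), Brightly→Slot 1 ($101); total welfare W = $411.
Iris receives Slot 5 at value $110, so the others get W − 110 = $301.
Without Iris: best allocation of the remaining 3 bidders over all 4 slots is Summit→Slot 2 ($80), Harbor→Slot 5 ($132), Brightly→Slot 1 ($101), total $313.
VCG payment = (others' best without Iris) − (others' welfare with Iris) = 313 − 301 = $12.

Iris pays $12.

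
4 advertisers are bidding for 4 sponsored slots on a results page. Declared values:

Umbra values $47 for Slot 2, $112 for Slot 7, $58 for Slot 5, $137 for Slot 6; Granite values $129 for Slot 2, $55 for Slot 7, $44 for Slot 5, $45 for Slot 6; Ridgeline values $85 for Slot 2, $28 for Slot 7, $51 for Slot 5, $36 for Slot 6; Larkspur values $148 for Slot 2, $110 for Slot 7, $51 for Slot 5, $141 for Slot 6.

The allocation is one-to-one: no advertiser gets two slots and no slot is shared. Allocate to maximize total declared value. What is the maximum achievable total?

Treat this as an assignment problem: match each advertiser to one slot.
Optimal: Umbra→Slot 7 ($112), Granite→Slot 2 ($129), Ridgeline→Slot 5 ($51), Larkspur→Slot 6 ($141) — total 112+129+51+141 = $433.
Max-entry greedy (repeatedly take the single best remaining cell) gives $391, worse by 42.
Next-best assignment: Umbra→Slot 6, Granite→Slot 2, Ridgeline→Slot 5, Larkspur→Slot 7 = $427.
No other one-to-one assignment exceeds $433.

Maximum total: $433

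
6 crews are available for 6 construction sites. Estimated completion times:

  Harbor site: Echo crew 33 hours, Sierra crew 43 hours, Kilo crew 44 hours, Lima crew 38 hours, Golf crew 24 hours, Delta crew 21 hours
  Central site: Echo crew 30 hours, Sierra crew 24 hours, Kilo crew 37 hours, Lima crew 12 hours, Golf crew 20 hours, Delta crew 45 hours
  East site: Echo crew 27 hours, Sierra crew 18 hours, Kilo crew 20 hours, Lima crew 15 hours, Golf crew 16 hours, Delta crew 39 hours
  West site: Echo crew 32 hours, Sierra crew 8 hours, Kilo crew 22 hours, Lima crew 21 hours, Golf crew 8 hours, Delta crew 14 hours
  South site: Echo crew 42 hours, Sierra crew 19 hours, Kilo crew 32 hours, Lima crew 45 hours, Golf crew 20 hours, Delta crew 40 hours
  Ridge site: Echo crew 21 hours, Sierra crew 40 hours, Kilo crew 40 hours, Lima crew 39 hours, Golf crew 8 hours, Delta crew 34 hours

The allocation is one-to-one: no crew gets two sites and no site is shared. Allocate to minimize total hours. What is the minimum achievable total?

Minimum total: 101 hours

Optimal: Echo crew→Ridge site (21 hours), Sierra crew→South site (19 hours), Kilo crew→East site (20 hours), Lima crew→Central site (12 hours), Golf crew→West site (8 hours), Delta crew→Harbor site (21 hours) — total 21+19+20+12+8+21 = 101 hours.
Row-greedy (each crew in turn takes its cheapest remaining site) gives 102 hours, worse by 1.
Swapping Echo crew↔Lima crew (Echo crew→Central site 30 hours, Lima crew→Ridge site 39 hours) adds 36.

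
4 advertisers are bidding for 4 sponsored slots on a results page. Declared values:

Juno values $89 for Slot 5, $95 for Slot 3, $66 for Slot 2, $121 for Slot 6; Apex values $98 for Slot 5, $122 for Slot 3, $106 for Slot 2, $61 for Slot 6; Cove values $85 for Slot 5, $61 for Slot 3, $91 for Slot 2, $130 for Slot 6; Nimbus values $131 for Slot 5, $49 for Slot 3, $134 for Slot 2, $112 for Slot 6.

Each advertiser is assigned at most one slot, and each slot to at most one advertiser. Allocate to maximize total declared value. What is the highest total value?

Optimal: Juno→Slot 5 ($89), Apex→Slot 3 ($122), Cove→Slot 6 ($130), Nimbus→Slot 2 ($134) — total 89+122+130+134 = $475.
Row-greedy (each advertiser in turn takes its best remaining slot) gives $465, worse by 10.
Next-best assignment: Juno→Slot 6, Apex→Slot 3, Cove→Slot 2, Nimbus→Slot 5 = $465.

Maximum total: $475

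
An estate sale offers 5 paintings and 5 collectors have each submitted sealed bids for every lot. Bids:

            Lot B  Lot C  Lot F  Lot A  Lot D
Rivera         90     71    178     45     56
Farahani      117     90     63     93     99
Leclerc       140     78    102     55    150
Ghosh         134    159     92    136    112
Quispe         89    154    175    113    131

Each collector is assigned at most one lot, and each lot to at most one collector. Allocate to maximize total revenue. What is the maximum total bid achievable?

Optimal: Rivera→Lot F ($178), Farahani→Lot B ($117), Leclerc→Lot D ($150), Ghosh→Lot A ($136), Quispe→Lot C ($154) — total 178+117+150+136+154 = $735.
Max-entry greedy (repeatedly take the single best remaining cell) gives $717, worse by 18.
Next-best assignment: Rivera→Lot F, Farahani→Lot B, Leclerc→Lot D, Ghosh→Lot C, Quispe→Lot A = $717.
No other one-to-one assignment exceeds $735.

Maximum total: $735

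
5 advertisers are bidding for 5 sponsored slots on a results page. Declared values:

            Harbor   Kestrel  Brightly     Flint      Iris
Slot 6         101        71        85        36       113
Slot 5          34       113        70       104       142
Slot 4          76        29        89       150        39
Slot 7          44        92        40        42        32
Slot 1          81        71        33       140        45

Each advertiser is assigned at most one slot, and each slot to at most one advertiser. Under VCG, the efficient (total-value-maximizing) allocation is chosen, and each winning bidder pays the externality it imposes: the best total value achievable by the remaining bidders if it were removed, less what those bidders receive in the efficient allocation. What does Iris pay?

Efficient allocation: Harbor→Slot 6 ($101), Kestrel→Slot 7 ($92), Brightly→Slot 4 ($89), Flint→Slot 1 ($140), Iris→Slot 5 ($142); total welfare W = $564.
Iris receives Slot 5 at value $142, so the others get W − 142 = $422.
Without Iris: best allocation of the remaining 4 bidders over all 5 slots is Harbor→Slot 6 ($101), Kestrel→Slot 5 ($113), Brightly→Slot 4 ($89), Flint→Slot 1 ($140), total $443.
VCG payment = (others' best without Iris) − (others' welfare with Iris) = 443 − 422 = $21.

Iris pays $21.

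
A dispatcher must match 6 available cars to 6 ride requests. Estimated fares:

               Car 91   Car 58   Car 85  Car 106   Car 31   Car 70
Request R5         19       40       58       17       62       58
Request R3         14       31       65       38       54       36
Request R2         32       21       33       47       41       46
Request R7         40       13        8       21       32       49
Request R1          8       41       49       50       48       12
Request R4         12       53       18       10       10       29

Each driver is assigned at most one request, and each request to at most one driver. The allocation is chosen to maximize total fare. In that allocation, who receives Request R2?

Optimal: Car 91→Request R7 ($40), Car 58→Request R4 ($53), Car 85→Request R3 ($65), Car 106→Request R1 ($50), Car 31→Request R5 ($62), Car 70→Request R2 ($46) — total 40+53+65+50+62+46 = $316.
Column-greedy (each request in turn goes to its best remaining driver) gives $276, worse by 40.
Swapping Car 70↔Car 58 (Car 70→Request R4 $29, Car 58→Request R2 $21) loses 49.
Every other assignment is strictly worse.
Car 70's own top request is Request R5 ($58), but forcing Car 70→Request R5 and reassigning the rest optimally gives only $311 — worse by 5.

Car 70 receives Request R2.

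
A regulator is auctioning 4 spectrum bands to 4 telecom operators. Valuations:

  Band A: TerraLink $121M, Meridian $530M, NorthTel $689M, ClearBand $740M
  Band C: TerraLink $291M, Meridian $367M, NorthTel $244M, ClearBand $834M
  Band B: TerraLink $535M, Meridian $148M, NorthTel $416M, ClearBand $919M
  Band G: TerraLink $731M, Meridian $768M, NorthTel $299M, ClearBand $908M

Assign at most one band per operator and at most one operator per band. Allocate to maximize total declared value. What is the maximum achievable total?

Maximum total: $2826M

Optimal: TerraLink→Band B ($535M), Meridian→Band G ($768M), NorthTel→Band A ($689M), ClearBand→Band C ($834M) — total 535+768+689+834 = $2826M.
Column-greedy (each band in turn goes to its best remaining operator) gives $1941M, worse by 885.
Next-best assignment: TerraLink→Band G, Meridian→Band C, NorthTel→Band A, ClearBand→Band B = $2706M.
Swapping TerraLink↔Meridian (TerraLink→Band G $731M, Meridian→Band B $148M) loses 424.
Every other assignment is strictly worse.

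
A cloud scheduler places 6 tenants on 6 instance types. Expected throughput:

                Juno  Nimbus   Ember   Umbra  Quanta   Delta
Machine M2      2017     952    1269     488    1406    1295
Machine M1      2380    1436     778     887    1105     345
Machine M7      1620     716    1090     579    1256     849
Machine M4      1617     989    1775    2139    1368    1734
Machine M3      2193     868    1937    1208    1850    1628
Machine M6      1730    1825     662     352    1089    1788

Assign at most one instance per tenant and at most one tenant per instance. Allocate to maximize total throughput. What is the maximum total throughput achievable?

Maximum total: 10832 ops/s

Optimal: Juno→Machine M1 (2380 ops/s), Nimbus→Machine M6 (1825 ops/s), Ember→Machine M3 (1937 ops/s), Umbra→Machine M4 (2139 ops/s), Quanta→Machine M7 (1256 ops/s), Delta→Machine M2 (1295 ops/s) — total 2380+1825+1937+2139+1256+1295 = 10832 ops/s.
Max-entry greedy (repeatedly take the single best remaining cell) gives 10536 ops/s, worse by 296.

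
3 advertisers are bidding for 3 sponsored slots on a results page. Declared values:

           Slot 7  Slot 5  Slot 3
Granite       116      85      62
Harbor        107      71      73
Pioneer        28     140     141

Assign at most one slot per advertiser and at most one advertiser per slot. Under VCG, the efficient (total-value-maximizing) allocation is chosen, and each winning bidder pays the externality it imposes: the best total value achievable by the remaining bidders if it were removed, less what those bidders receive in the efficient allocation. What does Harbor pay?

Harbor pays $31.

Efficient allocation: Granite→Slot 5 ($85), Harbor→Slot 7 ($107), Pioneer→Slot 3 ($141); total welfare W = $333.
Harbor receives Slot 7 at value $107, so the others get W − 107 = $226.
Without Harbor: best allocation of the remaining 2 bidders over all 3 slots is Granite→Slot 7 ($116), Pioneer→Slot 3 ($141), total $257.
VCG payment = (others' best without Harbor) − (others' welfare with Harbor) = 257 − 226 = $31.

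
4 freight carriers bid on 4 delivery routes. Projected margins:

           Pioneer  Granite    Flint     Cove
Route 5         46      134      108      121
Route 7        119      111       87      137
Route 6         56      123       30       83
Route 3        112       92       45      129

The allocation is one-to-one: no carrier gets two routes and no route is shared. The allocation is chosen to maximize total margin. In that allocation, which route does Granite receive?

Optimal: Pioneer→Route 3 ($112k), Granite→Route 6 ($123k), Flint→Route 5 ($108k), Cove→Route 7 ($137k) — total 112+123+108+137 = $480k.
Max-entry greedy (repeatedly take the single best remaining cell) gives $413k, worse by 67.
Swapping Granite↔Pioneer (Granite→Route 3 $92k, Pioneer→Route 6 $56k) loses 87.
No other one-to-one assignment exceeds $480k.
Granite's own top route is Route 5 ($134k), but forcing Granite→Route 5 and reassigning the rest optimally gives only $416k — worse by 64.

Granite receives Route 6.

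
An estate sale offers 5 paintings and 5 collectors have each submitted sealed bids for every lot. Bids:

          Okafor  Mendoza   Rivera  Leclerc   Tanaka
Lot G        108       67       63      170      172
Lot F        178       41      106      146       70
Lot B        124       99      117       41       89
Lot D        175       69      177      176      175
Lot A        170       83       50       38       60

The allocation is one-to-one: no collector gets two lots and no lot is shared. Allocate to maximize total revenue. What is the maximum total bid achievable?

Optimal: Okafor→Lot A ($170), Mendoza→Lot B ($99), Rivera→Lot D ($177), Leclerc→Lot F ($146), Tanaka→Lot G ($172) — total 170+99+177+146+172 = $764.
Max-entry greedy (repeatedly take the single best remaining cell) gives $664, worse by 100.
No other one-to-one assignment exceeds $764.

Maximum total: $764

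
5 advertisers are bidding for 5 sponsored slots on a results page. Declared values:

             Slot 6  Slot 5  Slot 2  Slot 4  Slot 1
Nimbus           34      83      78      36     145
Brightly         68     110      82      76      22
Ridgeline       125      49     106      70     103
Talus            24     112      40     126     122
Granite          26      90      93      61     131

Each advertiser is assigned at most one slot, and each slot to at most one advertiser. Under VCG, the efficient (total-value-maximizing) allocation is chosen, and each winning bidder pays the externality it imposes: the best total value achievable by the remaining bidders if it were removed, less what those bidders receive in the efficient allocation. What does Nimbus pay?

Nimbus pays $38.

Efficient allocation: Nimbus→Slot 1 ($145), Brightly→Slot 5 ($110), Ridgeline→Slot 6 ($125), Talus→Slot 4 ($126), Granite→Slot 2 ($93); total welfare W = $599.
Nimbus receives Slot 1 at value $145, so the others get W − 145 = $454.
Without Nimbus: best allocation of the remaining 4 bidders over all 5 slots is Brightly→Slot 5 ($110), Ridgeline→Slot 6 ($125), Talus→Slot 4 ($126), Granite→Slot 1 ($131), total $492.
VCG payment = (others' best without Nimbus) − (others' welfare with Nimbus) = 492 − 454 = $38.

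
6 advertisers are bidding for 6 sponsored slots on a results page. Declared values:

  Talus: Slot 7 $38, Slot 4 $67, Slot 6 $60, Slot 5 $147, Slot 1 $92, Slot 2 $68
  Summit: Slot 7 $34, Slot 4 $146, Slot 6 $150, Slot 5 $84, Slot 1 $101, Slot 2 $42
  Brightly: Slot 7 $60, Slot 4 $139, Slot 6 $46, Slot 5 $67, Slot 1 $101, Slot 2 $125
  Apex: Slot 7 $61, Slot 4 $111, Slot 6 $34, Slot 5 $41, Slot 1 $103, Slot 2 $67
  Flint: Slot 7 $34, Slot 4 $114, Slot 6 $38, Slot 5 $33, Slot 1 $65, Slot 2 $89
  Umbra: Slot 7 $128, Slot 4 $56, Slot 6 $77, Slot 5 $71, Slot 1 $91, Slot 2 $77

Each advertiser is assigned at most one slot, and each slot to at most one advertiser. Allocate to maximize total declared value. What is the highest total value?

Optimal: Talus→Slot 5 ($147), Summit→Slot 6 ($150), Brightly→Slot 2 ($125), Apex→Slot 1 ($103), Flint→Slot 4 ($114), Umbra→Slot 7 ($128) — total 147+150+125+103+114+128 = $767.
Column-greedy (each slot in turn goes to its best remaining advertiser) gives $593, worse by 174.
Next-best assignment: Talus→Slot 5, Summit→Slot 6, Brightly→Slot 4, Apex→Slot 1, Flint→Slot 2, Umbra→Slot 7 = $756.
Every other assignment is strictly worse.

Max total: $767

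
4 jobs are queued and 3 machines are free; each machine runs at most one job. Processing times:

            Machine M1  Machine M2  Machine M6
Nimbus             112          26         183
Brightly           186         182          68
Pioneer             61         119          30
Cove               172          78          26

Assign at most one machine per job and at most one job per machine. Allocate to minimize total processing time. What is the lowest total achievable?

Minimum total: 113 min

Optimal: Pioneer→Machine M1 (61 min), Nimbus→Machine M2 (26 min), Cove→Machine M6 (26 min) — total 61+26+26 = 113 min.
Row-greedy (each job in turn takes its cheapest remaining machine) gives 155 min, worse by 42.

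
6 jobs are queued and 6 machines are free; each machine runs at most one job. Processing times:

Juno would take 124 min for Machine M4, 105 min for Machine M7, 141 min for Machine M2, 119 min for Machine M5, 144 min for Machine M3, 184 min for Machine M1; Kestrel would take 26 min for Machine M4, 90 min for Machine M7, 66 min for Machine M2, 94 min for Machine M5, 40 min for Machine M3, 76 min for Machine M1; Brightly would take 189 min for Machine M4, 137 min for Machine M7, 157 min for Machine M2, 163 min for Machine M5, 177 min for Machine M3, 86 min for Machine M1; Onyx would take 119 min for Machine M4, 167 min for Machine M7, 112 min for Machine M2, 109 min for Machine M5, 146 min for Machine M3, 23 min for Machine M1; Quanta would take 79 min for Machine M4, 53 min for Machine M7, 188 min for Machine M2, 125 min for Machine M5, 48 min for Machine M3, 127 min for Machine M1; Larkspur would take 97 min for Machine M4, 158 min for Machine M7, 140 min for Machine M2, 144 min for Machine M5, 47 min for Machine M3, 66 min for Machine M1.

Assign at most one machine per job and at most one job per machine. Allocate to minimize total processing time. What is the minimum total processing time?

Minimum total: 425 min

Optimal: Juno→Machine M5 (119 min), Kestrel→Machine M4 (26 min), Brightly→Machine M2 (157 min), Onyx→Machine M1 (23 min), Quanta→Machine M7 (53 min), Larkspur→Machine M3 (47 min) — total 119+26+157+23+53+47 = 425 min.
Column-greedy (each machine in turn goes to its cheapest remaining job) gives 443 min, worse by 18.
Next-best assignment: Juno→Machine M5, Kestrel→Machine M4, Brightly→Machine M1, Onyx→Machine M2, Quanta→Machine M7, Larkspur→Machine M3 = 443 min.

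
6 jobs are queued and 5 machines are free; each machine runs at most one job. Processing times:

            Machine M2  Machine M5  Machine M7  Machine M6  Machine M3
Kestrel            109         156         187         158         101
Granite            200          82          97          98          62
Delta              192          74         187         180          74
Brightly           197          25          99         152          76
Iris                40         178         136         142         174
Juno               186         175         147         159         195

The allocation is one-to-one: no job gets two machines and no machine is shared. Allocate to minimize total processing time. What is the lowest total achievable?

This is a one-to-one assignment (minimum-cost bipartite matching).
Optimal: Iris→Machine M2 (40 min), Brightly→Machine M5 (25 min), Juno→Machine M7 (147 min), Granite→Machine M6 (98 min), Delta→Machine M3 (74 min) — total 40+25+147+98+74 = 384 min.
Next-best assignment: Iris→Machine M2, Brightly→Machine M5, Granite→Machine M7, Kestrel→Machine M6, Delta→Machine M3 = 394 min.
Every other assignment is strictly worse.

Minimum total: 384 min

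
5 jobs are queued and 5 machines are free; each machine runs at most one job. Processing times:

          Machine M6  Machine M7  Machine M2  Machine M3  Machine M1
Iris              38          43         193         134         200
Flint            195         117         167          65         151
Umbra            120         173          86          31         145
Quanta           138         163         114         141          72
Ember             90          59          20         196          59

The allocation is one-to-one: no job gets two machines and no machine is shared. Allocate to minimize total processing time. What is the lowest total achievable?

Min total: 278 min

This is the linear assignment problem.
Optimal: Iris→Machine M6 (38 min), Flint→Machine M7 (117 min), Umbra→Machine M3 (31 min), Quanta→Machine M1 (72 min), Ember→Machine M2 (20 min) — total 38+117+31+72+20 = 278 min.
Column-greedy (each machine in turn goes to its cheapest remaining job) gives 320 min, worse by 42.
Next-best assignment: Iris→Machine M6, Flint→Machine M3, Umbra→Machine M2, Quanta→Machine M1, Ember→Machine M7 = 320 min.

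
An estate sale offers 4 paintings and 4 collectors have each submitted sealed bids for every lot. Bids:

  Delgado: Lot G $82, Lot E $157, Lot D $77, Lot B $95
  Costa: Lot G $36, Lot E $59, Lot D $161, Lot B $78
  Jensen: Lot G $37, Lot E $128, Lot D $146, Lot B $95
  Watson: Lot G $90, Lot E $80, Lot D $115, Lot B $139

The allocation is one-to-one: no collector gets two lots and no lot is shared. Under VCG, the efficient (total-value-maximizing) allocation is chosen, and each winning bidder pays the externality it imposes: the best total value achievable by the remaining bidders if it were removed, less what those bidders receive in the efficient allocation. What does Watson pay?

Watson pays $42.

Efficient allocation: Delgado→Lot G ($82), Costa→Lot D ($161), Jensen→Lot E ($128), Watson→Lot B ($139); total welfare W = $510.
Watson receives Lot B at value $139, so the others get W − 139 = $371.
Without Watson: best allocation of the remaining 3 bidders over all 4 lots is Delgado→Lot E ($157), Costa→Lot D ($161), Jensen→Lot B ($95), total $413.
VCG payment = (others' best without Watson) − (others' welfare with Watson) = 413 − 371 = $42.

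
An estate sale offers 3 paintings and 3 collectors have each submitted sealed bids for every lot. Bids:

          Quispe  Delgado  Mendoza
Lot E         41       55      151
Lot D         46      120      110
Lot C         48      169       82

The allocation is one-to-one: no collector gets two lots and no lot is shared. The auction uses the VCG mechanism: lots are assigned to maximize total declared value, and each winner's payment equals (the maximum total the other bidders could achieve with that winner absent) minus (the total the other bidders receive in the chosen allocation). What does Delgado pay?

Efficient allocation: Quispe→Lot D ($46), Delgado→Lot C ($169), Mendoza→Lot E ($151); total welfare W = $366.
Delgado receives Lot C at value $169, so the others get W − 169 = $197.
Without Delgado: best allocation of the remaining 2 bidders over all 3 lots is Quispe→Lot C ($48), Mendoza→Lot E ($151), total $199.
VCG payment = (others' best without Delgado) − (others' welfare with Delgado) = 199 − 197 = $2.

Delgado pays $2.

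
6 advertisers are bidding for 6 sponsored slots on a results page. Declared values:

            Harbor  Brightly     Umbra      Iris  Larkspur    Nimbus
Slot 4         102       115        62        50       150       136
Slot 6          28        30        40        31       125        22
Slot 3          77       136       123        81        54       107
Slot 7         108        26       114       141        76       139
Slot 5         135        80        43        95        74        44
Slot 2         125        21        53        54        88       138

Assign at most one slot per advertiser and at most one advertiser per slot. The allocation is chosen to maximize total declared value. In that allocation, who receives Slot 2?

Optimal: Harbor→Slot 5 ($135), Brightly→Slot 4 ($115), Umbra→Slot 3 ($123), Iris→Slot 7 ($141), Larkspur→Slot 6 ($125), Nimbus→Slot 2 ($138) — total 135+115+123+141+125+138 = $777.
Max-entry greedy (repeatedly take the single best remaining cell) gives $740, worse by 37.
Next-best assignment: Harbor→Slot 5, Brightly→Slot 3, Umbra→Slot 6, Iris→Slot 7, Larkspur→Slot 4, Nimbus→Slot 2 = $740.
Nimbus's own top slot is Slot 7 ($139), but forcing Nimbus→Slot 7 and reassigning the rest optimally gives only $722 — worse by 55.

Nimbus receives Slot 2.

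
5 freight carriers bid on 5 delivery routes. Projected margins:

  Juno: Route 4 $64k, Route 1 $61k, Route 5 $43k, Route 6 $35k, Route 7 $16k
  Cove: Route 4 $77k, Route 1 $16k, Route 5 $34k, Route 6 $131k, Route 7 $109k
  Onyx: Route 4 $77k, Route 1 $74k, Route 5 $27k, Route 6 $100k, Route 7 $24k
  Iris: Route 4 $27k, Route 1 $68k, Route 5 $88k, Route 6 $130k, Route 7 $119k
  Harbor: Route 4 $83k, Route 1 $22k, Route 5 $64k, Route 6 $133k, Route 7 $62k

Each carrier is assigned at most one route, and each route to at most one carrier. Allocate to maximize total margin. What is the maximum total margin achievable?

Maximum total: $468k

Treat this as an assignment problem: match each carrier to one route.
Optimal: Juno→Route 4 ($64k), Cove→Route 7 ($109k), Onyx→Route 1 ($74k), Iris→Route 5 ($88k), Harbor→Route 6 ($133k) — total 64+109+74+88+133 = $468k.
Row-greedy (each carrier in turn takes its best remaining route) gives $452k, worse by 16.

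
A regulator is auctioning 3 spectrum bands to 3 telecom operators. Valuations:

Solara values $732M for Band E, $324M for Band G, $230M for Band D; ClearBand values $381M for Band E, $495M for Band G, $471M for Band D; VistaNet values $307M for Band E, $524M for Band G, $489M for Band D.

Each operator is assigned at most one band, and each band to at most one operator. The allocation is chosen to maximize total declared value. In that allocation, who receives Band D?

Optimal: Solara→Band E ($732M), ClearBand→Band D ($471M), VistaNet→Band G ($524M) — total 732+471+524 = $1727M.
Row-greedy (each operator in turn takes its best remaining band) gives $1716M, worse by 11.
Next-best assignment: Solara→Band E, ClearBand→Band G, VistaNet→Band D = $1716M.
Swapping VistaNet↔Solara (VistaNet→Band E $307M, Solara→Band G $324M) loses 625.
Every other assignment is strictly worse.
ClearBand's own top band is Band G ($495M), but forcing ClearBand→Band G and reassigning the rest optimally gives only $1716M — worse by 11.

ClearBand receives Band D.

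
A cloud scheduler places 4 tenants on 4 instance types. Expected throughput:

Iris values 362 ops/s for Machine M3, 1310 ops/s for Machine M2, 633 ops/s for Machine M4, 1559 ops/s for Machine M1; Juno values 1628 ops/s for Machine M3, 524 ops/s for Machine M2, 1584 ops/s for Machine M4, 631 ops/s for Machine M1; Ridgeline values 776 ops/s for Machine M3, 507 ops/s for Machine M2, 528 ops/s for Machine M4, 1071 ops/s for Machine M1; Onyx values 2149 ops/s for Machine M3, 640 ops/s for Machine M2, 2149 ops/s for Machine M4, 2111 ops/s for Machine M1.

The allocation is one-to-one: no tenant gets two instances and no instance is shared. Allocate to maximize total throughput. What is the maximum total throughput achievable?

This is the linear assignment problem.
Optimal: Iris→Machine M2 (1310 ops/s), Juno→Machine M3 (1628 ops/s), Ridgeline→Machine M1 (1071 ops/s), Onyx→Machine M4 (2149 ops/s) — total 1310+1628+1071+2149 = 6158 ops/s.
Row-greedy (each tenant in turn takes its best remaining instance) gives 4355 ops/s, worse by 1803.
Next-best assignment: Iris→Machine M2, Juno→Machine M4, Ridgeline→Machine M1, Onyx→Machine M3 = 6114 ops/s.
Swapping Iris↔Juno (Iris→Machine M3 362 ops/s, Juno→Machine M2 524 ops/s) loses 2052.

Max total: 6158 ops/s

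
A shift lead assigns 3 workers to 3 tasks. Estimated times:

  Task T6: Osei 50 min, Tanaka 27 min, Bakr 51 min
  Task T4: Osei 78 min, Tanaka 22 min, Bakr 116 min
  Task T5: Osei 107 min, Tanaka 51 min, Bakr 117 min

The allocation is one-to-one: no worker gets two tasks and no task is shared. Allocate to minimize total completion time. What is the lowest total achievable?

Optimal: Osei→Task T4 (78 min), Tanaka→Task T5 (51 min), Bakr→Task T6 (51 min) — total 78+51+51 = 180 min.
No other one-to-one assignment undercuts 180 min.

Min total: 180 min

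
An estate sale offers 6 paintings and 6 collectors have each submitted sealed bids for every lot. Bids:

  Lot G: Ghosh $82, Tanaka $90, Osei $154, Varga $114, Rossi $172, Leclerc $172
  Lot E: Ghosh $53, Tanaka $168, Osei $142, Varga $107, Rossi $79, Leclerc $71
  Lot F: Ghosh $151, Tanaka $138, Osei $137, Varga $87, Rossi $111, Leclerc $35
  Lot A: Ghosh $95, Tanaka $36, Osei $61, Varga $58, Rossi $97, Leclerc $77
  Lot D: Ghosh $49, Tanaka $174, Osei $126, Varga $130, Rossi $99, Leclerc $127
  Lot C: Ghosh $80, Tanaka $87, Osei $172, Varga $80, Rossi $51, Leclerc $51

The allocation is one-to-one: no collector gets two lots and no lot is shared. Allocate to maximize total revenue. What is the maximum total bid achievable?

Treat this as an assignment problem: match each collector to one lot.
Optimal: Ghosh→Lot F ($151), Tanaka→Lot E ($168), Osei→Lot C ($172), Varga→Lot D ($130), Rossi→Lot A ($97), Leclerc→Lot G ($172) — total 151+168+172+130+97+172 = $890.
Column-greedy (each lot in turn goes to its best remaining collector) gives $870, worse by 20.
No other one-to-one assignment exceeds $890.

Maximum total: $890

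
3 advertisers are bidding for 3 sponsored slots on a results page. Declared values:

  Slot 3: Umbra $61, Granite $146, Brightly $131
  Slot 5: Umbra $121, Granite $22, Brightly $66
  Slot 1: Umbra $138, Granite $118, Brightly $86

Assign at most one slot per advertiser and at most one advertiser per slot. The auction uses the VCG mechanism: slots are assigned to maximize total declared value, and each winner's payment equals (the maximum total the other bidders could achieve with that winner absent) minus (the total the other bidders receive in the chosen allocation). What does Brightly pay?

Brightly pays $45.

Efficient allocation: Umbra→Slot 5 ($121), Granite→Slot 1 ($118), Brightly→Slot 3 ($131); total welfare W = $370.
Brightly receives Slot 3 at value $131, so the others get W − 131 = $239.
Without Brightly: best allocation of the remaining 2 bidders over all 3 slots is Umbra→Slot 1 ($138), Granite→Slot 3 ($146), total $284.
VCG payment = (others' best without Brightly) − (others' welfare with Brightly) = 284 − 239 = $45.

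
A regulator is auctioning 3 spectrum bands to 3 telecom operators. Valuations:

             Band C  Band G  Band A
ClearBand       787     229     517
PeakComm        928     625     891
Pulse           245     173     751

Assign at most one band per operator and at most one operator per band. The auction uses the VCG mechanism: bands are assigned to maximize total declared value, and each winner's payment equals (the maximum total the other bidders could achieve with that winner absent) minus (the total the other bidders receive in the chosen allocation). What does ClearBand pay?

ClearBand pays $303M.

Efficient allocation: ClearBand→Band C ($787M), PeakComm→Band G ($625M), Pulse→Band A ($751M); total welfare W = $2163M.
ClearBand receives Band C at value $787M, so the others get W − 787 = $1376M.
Without ClearBand: best allocation of the remaining 2 bidders over all 3 bands is PeakComm→Band C ($928M), Pulse→Band A ($751M), total $1679M.
VCG payment = (others' best without ClearBand) − (others' welfare with ClearBand) = 1679 − 1376 = $303M.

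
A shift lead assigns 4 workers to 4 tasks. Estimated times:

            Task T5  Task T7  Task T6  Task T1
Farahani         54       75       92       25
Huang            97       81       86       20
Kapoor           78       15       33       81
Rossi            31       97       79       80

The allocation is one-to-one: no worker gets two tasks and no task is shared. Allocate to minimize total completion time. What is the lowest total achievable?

Minimum total: 157 min

Optimal: Farahani→Task T1 (25 min), Huang→Task T6 (86 min), Kapoor→Task T7 (15 min), Rossi→Task T5 (31 min) — total 25+86+15+31 = 157 min.
Row-greedy (each worker in turn takes its cheapest remaining task) gives 170 min, worse by 13.
Next-best assignment: Farahani→Task T6, Huang→Task T1, Kapoor→Task T7, Rossi→Task T5 = 158 min.
Swapping Huang↔Kapoor (Huang→Task T7 81 min, Kapoor→Task T6 33 min) adds 13.
Checked against all permutations: 157 min is optimal.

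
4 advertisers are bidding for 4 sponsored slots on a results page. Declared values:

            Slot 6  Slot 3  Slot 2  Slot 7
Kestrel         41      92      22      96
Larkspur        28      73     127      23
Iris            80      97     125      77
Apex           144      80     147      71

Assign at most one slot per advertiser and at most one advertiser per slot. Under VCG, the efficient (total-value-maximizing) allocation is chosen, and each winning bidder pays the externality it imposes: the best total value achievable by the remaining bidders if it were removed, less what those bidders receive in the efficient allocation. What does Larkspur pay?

Larkspur pays $28.

Efficient allocation: Kestrel→Slot 7 ($96), Larkspur→Slot 2 ($127), Iris→Slot 3 ($97), Apex→Slot 6 ($144); total welfare W = $464.
Larkspur receives Slot 2 at value $127, so the others get W − 127 = $337.
Without Larkspur: best allocation of the remaining 3 bidders over all 4 slots is Kestrel→Slot 7 ($96), Iris→Slot 2 ($125), Apex→Slot 6 ($144), total $365.
VCG payment = (others' best without Larkspur) − (others' welfare with Larkspur) = 365 − 337 = $28.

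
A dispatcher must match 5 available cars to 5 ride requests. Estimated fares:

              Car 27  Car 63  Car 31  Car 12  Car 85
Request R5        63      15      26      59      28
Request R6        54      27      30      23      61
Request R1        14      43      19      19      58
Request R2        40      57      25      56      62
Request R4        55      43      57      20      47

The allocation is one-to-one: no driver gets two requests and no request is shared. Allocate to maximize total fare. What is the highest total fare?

Treat this as an assignment problem: match each driver to one request.
Optimal: Car 27→Request R6 ($54), Car 63→Request R2 ($57), Car 31→Request R4 ($57), Car 12→Request R5 ($59), Car 85→Request R1 ($58) — total 54+57+57+59+58 = $285.
Row-greedy (each driver in turn takes its best remaining request) gives $258, worse by 27.
Swapping Car 85↔Car 63 (Car 85→Request R2 $62, Car 63→Request R1 $43) loses 10.

Maximum total: $285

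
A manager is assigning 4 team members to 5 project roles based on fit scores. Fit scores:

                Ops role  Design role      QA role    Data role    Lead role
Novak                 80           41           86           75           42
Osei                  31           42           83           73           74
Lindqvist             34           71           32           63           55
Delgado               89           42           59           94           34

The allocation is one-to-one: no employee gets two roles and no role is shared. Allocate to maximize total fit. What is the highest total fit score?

This is the linear assignment problem.
Optimal: Novak→Ops role (80 pts), Osei→QA role (83 pts), Lindqvist→Design role (71 pts), Delgado→Data role (94 pts) — total 80+83+71+94 = 328 pts.
Column-greedy (each role in turn goes to its best remaining employee) gives 319 pts, worse by 9.
Next-best assignment: Novak→QA role, Osei→Lead role, Lindqvist→Design role, Delgado→Data role = 325 pts.

Max total: 328 pts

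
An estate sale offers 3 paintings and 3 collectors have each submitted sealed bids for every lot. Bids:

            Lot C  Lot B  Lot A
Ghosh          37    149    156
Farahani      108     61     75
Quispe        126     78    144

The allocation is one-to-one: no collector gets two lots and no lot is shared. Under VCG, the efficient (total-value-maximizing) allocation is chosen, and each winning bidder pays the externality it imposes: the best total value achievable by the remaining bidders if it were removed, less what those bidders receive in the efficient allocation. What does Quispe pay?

Efficient allocation: Ghosh→Lot B ($149), Farahani→Lot C ($108), Quispe→Lot A ($144); total welfare W = $401.
Quispe receives Lot A at value $144, so the others get W − 144 = $257.
Without Quispe: best allocation of the remaining 2 bidders over all 3 lots is Ghosh→Lot A ($156), Farahani→Lot C ($108), total $264.
VCG payment = (others' best without Quispe) − (others' welfare with Quispe) = 264 − 257 = $7.

Quispe pays $7.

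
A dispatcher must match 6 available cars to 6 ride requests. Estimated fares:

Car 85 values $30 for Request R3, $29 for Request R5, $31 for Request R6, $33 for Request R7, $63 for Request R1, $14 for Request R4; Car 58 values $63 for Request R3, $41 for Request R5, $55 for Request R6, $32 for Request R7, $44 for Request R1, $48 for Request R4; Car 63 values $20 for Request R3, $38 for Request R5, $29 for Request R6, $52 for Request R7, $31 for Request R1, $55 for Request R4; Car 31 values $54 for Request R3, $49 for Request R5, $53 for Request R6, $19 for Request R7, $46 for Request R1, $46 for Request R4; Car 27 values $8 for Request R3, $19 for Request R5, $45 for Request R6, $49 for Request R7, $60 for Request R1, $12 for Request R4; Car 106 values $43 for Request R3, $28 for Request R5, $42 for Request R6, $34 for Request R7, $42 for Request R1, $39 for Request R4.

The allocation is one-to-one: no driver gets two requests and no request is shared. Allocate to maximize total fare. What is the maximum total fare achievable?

Optimal: Car 85→Request R1 ($63), Car 58→Request R3 ($63), Car 63→Request R4 ($55), Car 31→Request R5 ($49), Car 27→Request R7 ($49), Car 106→Request R6 ($42) — total 63+63+55+49+49+42 = $321.
Column-greedy (each request in turn goes to its best remaining driver) gives $311, worse by 10.
Next-best assignment: Car 85→Request R1, Car 58→Request R6, Car 63→Request R4, Car 31→Request R5, Car 27→Request R7, Car 106→Request R3 = $314.

Max total: $321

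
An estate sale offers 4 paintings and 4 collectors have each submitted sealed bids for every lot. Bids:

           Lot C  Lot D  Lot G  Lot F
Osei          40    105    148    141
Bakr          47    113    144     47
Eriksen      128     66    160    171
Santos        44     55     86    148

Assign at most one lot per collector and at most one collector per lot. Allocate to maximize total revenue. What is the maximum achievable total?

Maximum total: $537

Optimal: Osei→Lot G ($148), Bakr→Lot D ($113), Eriksen→Lot C ($128), Santos→Lot F ($148) — total 148+113+128+148 = $537.
Max-entry greedy (repeatedly take the single best remaining cell) gives $476, worse by 61.
Next-best assignment: Osei→Lot D, Bakr→Lot G, Eriksen→Lot C, Santos→Lot F = $525.
Swapping Eriksen↔Osei (Eriksen→Lot G $160, Osei→Lot C $40) loses 76.
Checked against all permutations: $537 is optimal.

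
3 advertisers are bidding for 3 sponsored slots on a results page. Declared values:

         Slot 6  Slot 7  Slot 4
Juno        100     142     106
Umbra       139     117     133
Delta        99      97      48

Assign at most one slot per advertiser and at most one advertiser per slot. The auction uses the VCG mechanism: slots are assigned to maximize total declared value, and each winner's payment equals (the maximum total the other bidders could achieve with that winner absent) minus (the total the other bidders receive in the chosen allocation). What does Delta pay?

Delta pays $6.

Efficient allocation: Juno→Slot 7 ($142), Umbra→Slot 4 ($133), Delta→Slot 6 ($99); total welfare W = $374.
Delta receives Slot 6 at value $99, so the others get W − 99 = $275.
Without Delta: best allocation of the remaining 2 bidders over all 3 slots is Juno→Slot 7 ($142), Umbra→Slot 6 ($139), total $281.
VCG payment = (others' best without Delta) − (others' welfare with Delta) = 281 − 275 = $6.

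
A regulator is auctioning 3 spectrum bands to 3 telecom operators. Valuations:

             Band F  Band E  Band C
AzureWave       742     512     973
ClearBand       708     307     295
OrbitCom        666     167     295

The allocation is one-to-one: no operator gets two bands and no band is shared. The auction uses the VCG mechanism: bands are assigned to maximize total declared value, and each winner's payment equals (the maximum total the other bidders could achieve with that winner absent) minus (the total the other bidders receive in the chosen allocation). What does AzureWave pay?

AzureWave pays $30M.

Efficient allocation: AzureWave→Band C ($973M), ClearBand→Band E ($307M), OrbitCom→Band F ($666M); total welfare W = $1946M.
AzureWave receives Band C at value $973M, so the others get W − 973 = $973M.
Without AzureWave: best allocation of the remaining 2 bidders over all 3 bands is ClearBand→Band F ($708M), OrbitCom→Band C ($295M), total $1003M.
VCG payment = (others' best without AzureWave) − (others' welfare with AzureWave) = 1003 − 973 = $30M.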